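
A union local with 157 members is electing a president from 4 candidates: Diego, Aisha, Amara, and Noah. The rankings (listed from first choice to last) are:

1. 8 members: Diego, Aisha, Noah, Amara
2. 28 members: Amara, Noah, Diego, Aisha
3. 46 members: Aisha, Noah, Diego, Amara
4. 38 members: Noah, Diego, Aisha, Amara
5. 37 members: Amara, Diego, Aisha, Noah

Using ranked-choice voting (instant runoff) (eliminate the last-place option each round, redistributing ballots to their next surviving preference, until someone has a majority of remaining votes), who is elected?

Round 1: Diego 8, Aisha 46, Amara 65, Noah 38. Eliminate Diego.
Round 2: Aisha 54, Amara 65, Noah 38. Eliminate Noah.
Round 3: Aisha 92, Amara 65. Aisha has a majority.

Aisha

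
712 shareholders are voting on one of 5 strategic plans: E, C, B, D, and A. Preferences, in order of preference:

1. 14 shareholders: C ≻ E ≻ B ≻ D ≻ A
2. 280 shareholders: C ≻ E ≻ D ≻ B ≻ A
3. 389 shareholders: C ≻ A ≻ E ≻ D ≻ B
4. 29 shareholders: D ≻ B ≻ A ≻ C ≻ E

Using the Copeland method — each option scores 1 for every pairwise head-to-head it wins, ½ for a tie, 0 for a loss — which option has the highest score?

C

E: beats B and D; loses to C and A → score 2.
C: beats E, B, D, and A → score 4.
B: loses to E, C, D, and A → score 0.
D: beats B; loses to E, C, and A → score 1.
A: beats E, B, and D; loses to C → score 3.
C has the best pairwise record.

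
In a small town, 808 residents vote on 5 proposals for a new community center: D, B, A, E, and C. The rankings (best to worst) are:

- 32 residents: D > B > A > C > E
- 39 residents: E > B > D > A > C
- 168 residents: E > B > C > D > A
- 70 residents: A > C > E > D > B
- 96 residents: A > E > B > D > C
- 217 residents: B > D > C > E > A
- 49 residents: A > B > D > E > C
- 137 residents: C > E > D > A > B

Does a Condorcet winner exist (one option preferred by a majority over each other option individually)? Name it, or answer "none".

none

Checking pairwise contests:
B beats D 569–239.
E beats B 510–298.
D beats A 593–215.
C beats E 456–352.
D beats C 433–375.
Every option loses at least one head-to-head, so there is no Condorcet winner.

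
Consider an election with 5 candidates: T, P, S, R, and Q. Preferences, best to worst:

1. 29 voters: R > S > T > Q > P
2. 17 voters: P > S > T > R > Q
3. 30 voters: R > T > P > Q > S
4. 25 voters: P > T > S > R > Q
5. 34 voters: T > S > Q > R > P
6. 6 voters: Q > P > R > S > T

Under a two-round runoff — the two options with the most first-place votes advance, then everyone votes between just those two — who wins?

Round 1 first-place votes: T 34, P 42, S 0, R 59, Q 6.
R and P advance.
Runoff: R is preferred to P by 93 voters; P by 48.
R wins the runoff.

R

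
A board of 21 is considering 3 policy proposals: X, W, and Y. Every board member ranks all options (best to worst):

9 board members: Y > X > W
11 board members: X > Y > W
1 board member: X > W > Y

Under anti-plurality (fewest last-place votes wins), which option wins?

X

Last-place votes: X 0, W 20, Y 1.
X is ranked last by the fewest voters, so X wins.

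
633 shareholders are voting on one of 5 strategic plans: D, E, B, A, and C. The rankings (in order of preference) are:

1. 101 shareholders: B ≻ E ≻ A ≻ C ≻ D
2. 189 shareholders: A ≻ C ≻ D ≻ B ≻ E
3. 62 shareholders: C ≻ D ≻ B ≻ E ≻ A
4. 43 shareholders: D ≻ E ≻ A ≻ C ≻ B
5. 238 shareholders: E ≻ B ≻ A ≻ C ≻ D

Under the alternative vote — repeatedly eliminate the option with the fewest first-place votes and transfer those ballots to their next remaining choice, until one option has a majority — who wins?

E

Round 1: D 43, E 238, B 101, A 189, C 62. Eliminate D.
Round 2: E 281, B 101, A 189, C 62. Eliminate C.
Round 3: E 281, B 163, A 189. Eliminate B.
Round 4: E 444, A 189. E has a majority.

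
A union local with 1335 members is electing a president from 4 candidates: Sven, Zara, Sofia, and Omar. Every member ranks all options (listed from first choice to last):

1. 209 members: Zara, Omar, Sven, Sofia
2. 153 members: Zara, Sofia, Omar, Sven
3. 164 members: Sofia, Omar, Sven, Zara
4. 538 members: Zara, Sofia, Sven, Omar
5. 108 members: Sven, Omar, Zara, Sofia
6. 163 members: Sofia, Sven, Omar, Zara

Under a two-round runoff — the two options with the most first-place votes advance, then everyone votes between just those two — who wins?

Zara

Round 1 first-place votes: Sven 108, Zara 900, Sofia 327, Omar 0.
Zara and Sofia advance.
Runoff: Zara is preferred to Sofia by 1008 voters; Sofia by 327.
Zara wins the runoff.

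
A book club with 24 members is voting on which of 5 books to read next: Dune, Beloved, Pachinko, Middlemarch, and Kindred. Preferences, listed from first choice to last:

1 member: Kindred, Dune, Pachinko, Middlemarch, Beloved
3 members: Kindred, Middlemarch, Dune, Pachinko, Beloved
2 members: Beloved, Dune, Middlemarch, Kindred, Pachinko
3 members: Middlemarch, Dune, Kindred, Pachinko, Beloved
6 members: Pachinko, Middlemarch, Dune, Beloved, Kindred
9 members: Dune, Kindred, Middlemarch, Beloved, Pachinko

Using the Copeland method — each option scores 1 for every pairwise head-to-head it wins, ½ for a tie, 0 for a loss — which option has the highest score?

Dune: beats Beloved, Pachinko, and Kindred; ties Middlemarch → score 3.5.
Beloved: loses to Dune, Pachinko, Middlemarch, and Kindred → score 0.
Pachinko: beats Beloved; loses to Dune, Middlemarch, and Kindred → score 1.
Middlemarch: beats Beloved and Pachinko; ties Dune; loses to Kindred → score 2.5.
Kindred: beats Beloved, Pachinko, and Middlemarch; loses to Dune → score 3.
Dune has the best pairwise record.

Dune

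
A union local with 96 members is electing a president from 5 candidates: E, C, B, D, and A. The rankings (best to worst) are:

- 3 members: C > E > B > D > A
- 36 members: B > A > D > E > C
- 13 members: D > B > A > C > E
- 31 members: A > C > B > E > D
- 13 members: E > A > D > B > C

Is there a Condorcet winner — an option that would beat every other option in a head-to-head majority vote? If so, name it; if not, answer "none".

B vs E: 80–16 for B.
B vs C: 62–34 for B.
B vs D: 70–26 for B.
B vs A: 52–44 for B.
B beats every other option head-to-head.

B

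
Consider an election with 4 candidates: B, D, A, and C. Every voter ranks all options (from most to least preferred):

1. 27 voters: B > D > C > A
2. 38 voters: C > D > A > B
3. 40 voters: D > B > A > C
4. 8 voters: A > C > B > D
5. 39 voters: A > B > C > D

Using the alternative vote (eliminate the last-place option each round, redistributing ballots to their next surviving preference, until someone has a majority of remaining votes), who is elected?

D

Round 1: B 27, D 40, A 47, C 38. Eliminate B.
Round 2: D 67, A 47, C 38. Eliminate C.
Round 3: D 105, A 47. D has a majority.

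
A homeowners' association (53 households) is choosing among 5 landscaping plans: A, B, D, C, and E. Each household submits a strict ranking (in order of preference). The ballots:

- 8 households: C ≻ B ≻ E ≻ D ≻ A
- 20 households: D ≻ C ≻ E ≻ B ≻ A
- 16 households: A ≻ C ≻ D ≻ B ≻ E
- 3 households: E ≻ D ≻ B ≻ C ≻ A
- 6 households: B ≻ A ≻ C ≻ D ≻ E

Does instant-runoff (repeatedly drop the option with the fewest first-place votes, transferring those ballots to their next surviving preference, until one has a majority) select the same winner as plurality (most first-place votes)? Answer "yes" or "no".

Instant-runoff — R1 A 16, B 6, D 20, C 8, E 3 (E out); R2 A 16, B 6, D 23, C 8 (B out); R3 A 22, D 23, C 8 (C out); R4 A 22, D 31 (D winner). Winner: D.
Plurality — first-place votes: A 16, B 6, D 20, C 8, E 3. Winner: D.
The two methods agree.

yes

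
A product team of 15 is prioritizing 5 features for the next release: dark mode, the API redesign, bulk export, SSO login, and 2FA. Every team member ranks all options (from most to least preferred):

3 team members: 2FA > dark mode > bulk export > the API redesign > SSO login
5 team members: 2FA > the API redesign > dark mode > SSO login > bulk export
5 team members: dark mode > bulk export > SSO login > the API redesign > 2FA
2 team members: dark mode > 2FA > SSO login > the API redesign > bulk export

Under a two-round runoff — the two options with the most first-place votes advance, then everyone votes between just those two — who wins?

2FA

Round 1 first-place votes: dark mode 7, the API redesign 0, bulk export 0, SSO login 0, 2FA 8.
2FA and dark mode advance.
Runoff: 2FA is preferred to dark mode by 8 voters; dark mode by 7.
2FA wins the runoff.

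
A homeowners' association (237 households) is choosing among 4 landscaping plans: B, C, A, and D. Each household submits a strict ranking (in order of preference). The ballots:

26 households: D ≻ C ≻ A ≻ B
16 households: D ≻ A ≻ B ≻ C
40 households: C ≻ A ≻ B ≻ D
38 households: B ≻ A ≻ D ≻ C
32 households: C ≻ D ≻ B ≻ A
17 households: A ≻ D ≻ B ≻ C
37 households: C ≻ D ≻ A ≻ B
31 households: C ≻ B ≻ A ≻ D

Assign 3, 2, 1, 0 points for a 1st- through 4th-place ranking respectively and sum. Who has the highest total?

C

B: 26·0 + 16·1 + 40·1 + 38·3 + 32·1 + 17·1 + 37·0 + 31·2 = 281
C: 26·2 + 16·0 + 40·3 + 38·0 + 32·3 + 17·0 + 37·3 + 31·3 = 472
A: 26·1 + 16·2 + 40·2 + 38·2 + 32·0 + 17·3 + 37·1 + 31·1 = 333
D: 26·3 + 16·3 + 40·0 + 38·1 + 32·2 + 17·2 + 37·2 + 31·0 = 336
C has the highest Borda score (472).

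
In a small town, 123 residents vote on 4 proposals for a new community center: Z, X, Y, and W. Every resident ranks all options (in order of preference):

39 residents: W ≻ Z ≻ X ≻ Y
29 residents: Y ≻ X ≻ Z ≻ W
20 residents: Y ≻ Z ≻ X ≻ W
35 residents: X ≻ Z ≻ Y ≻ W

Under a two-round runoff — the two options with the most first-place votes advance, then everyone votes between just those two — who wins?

Round 1 first-place votes: Z 0, X 35, Y 49, W 39.
Y and W advance.
Runoff: Y is preferred to W by 84 voters; W by 39.
Y wins the runoff.

Y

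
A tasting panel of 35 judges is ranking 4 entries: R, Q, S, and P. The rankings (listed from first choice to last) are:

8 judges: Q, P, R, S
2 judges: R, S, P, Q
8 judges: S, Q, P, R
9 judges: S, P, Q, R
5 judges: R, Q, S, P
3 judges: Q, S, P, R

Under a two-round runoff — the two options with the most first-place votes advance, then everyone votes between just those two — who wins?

Round 1 first-place votes: R 7, Q 11, S 17, P 0.
S and Q advance.
Runoff: S is preferred to Q by 19 voters; Q by 16.
S wins the runoff.

S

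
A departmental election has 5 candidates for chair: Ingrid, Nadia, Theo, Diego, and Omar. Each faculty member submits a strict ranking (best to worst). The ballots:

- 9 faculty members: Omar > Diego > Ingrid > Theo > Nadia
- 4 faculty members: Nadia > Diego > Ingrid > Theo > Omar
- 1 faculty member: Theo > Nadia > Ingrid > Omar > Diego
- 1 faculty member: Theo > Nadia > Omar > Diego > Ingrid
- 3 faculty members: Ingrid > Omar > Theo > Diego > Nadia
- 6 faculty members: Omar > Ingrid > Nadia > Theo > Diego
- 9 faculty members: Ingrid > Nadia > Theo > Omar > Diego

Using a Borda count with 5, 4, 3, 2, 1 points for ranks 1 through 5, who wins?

Ingrid: 9·3 + 4·3 + 1·3 + 1·1 + 3·5 + 6·4 + 9·5 = 127
Nadia: 9·1 + 4·5 + 1·4 + 1·4 + 3·1 + 6·3 + 9·4 = 94
Theo: 9·2 + 4·2 + 1·5 + 1·5 + 3·3 + 6·2 + 9·3 = 84
Diego: 9·4 + 4·4 + 1·1 + 1·2 + 3·2 + 6·1 + 9·1 = 76
Omar: 9·5 + 4·1 + 1·2 + 1·3 + 3·4 + 6·5 + 9·2 = 114
Ingrid has the highest Borda score (127).

Ingrid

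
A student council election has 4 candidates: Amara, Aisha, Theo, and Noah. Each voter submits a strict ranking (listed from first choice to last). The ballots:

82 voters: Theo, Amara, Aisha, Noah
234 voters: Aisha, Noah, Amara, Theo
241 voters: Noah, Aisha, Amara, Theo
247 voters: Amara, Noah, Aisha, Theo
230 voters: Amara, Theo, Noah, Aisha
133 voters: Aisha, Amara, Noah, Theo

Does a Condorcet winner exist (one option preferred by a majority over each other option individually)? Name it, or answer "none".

Checking pairwise contests:
Aisha beats Amara 608–559.
Noah beats Aisha 718–449.
Amara beats Theo 1085–82.
Amara beats Noah 692–475.
Every option loses at least one head-to-head, so there is no Condorcet winner.

none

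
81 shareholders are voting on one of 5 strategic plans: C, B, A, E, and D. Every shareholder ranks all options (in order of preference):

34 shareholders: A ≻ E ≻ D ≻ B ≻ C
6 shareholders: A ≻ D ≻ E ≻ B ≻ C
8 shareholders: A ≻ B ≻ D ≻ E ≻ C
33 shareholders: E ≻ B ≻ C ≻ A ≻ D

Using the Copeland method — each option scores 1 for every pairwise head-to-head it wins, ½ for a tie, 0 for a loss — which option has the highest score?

A

C: loses to B, A, E, and D → score 0.
B: beats C and D; loses to A and E → score 2.
A: beats C, B, E, and D → score 4.
E: beats C, B, and D; loses to A → score 3.
D: beats C; loses to B, A, and E → score 1.
A has the best pairwise record.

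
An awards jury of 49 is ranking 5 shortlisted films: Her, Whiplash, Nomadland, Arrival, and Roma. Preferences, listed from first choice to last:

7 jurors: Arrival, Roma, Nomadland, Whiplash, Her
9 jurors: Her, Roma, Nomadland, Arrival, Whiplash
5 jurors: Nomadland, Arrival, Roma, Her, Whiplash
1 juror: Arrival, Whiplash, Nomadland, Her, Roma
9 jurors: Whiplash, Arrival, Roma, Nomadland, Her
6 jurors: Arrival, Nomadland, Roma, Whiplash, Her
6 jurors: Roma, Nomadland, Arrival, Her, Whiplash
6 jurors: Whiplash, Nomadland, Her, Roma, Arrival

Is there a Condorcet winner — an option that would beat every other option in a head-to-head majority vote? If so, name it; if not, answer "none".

Checking pairwise contests:
Whiplash beats Her 29–20.
Nomadland beats Whiplash 33–16.
Roma beats Nomadland 31–18.
Nomadland beats Arrival 26–23.
Arrival beats Roma 28–21.
Every option loses at least one head-to-head, so there is no Condorcet winner.

none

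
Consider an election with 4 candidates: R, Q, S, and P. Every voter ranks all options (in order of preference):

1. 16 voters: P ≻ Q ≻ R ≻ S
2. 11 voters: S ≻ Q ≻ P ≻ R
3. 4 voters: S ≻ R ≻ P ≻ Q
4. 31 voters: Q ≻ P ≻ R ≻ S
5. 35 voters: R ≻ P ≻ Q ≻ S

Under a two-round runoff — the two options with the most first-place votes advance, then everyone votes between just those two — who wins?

Round 1 first-place votes: R 35, Q 31, S 15, P 16.
R and Q advance.
Runoff: R is preferred to Q by 39 voters; Q by 58.
Q wins the runoff.

Q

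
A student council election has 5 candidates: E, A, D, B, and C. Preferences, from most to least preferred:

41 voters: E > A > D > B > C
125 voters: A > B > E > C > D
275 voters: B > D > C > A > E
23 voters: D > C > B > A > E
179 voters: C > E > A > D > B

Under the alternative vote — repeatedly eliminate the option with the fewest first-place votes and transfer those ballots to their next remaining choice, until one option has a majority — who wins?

Round 1: E 41, A 125, D 23, B 275, C 179. Eliminate D.
Round 2: E 41, A 125, B 275, C 202. Eliminate E.
Round 3: A 166, B 275, C 202. Eliminate A.
Round 4: B 441, C 202. B has a majority.

B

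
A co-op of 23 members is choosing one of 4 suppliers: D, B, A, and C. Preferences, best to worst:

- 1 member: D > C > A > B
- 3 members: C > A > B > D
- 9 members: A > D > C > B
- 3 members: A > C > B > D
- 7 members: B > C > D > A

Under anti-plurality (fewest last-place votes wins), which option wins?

Last-place votes: D 6, B 10, A 7, C 0.
C is ranked last by the fewest voters, so C wins.

C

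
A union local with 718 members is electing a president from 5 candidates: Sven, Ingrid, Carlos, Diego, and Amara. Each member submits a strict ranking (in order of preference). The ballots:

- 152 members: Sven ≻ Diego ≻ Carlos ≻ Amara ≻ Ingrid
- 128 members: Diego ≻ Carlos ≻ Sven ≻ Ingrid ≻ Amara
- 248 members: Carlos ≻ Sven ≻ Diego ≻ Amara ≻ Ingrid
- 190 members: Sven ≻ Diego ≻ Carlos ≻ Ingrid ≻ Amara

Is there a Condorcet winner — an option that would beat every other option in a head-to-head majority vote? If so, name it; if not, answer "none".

Checking pairwise contests:
Carlos beats Sven 376–342.
Sven beats Ingrid 718–0.
Diego beats Carlos 470–248.
Sven beats Diego 590–128.
Sven beats Amara 718–0.
Every option loses at least one head-to-head, so there is no Condorcet winner.

none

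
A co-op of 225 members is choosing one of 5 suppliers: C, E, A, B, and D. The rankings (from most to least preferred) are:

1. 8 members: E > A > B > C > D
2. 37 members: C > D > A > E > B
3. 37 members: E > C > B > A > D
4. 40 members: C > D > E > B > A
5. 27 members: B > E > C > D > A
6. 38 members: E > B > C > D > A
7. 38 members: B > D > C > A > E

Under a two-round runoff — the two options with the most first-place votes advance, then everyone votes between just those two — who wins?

C

Round 1 first-place votes: C 77, E 83, A 0, B 65, D 0.
E and C advance.
Runoff: E is preferred to C by 110 voters; C by 115.
C wins the runoff.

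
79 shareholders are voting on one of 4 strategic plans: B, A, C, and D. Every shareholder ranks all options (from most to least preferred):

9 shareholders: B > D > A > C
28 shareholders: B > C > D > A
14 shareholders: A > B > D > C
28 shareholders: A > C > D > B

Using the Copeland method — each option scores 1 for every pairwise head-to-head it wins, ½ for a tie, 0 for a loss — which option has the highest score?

B: beats C and D; loses to A → score 2.
A: beats B, C, and D → score 3.
C: beats D; loses to B and A → score 1.
D: loses to B, A, and C → score 0.
A has the best pairwise record.

A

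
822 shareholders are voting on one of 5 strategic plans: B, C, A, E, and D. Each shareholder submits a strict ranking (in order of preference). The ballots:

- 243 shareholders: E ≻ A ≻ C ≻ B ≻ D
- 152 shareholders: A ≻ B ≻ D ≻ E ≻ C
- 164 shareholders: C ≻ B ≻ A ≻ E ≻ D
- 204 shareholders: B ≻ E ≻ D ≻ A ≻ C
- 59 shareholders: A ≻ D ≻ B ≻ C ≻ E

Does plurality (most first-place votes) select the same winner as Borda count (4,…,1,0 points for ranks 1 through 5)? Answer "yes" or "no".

no

Plurality — first-place votes: B 204, C 164, A 211, E 243, D 0. Winner: E.
Borda — scores: B 2125, C 1201, A 2105, E 1900, D 889. Winner: B.
The two methods disagree.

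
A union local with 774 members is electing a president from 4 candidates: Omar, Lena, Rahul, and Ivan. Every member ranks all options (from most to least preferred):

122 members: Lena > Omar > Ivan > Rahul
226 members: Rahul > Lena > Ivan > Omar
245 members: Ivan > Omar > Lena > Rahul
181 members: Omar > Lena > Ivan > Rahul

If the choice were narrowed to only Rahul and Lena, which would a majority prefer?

Lena

Voters preferring Rahul to Lena: 226; preferring Lena to Rahul: 548.
Lena wins the head-to-head.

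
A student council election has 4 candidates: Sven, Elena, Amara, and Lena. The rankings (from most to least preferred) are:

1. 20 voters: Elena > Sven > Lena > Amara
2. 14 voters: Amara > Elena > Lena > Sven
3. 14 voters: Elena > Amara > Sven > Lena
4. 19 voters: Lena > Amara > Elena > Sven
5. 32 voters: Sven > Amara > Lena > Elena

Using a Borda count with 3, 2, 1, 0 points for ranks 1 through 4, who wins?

Amara

Sven: 20·2 + 14·0 + 14·1 + 19·0 + 32·3 = 150
Elena: 20·3 + 14·2 + 14·3 + 19·1 + 32·0 = 149
Amara: 20·0 + 14·3 + 14·2 + 19·2 + 32·2 = 172
Lena: 20·1 + 14·1 + 14·0 + 19·3 + 32·1 = 123
Amara has the highest Borda score (172).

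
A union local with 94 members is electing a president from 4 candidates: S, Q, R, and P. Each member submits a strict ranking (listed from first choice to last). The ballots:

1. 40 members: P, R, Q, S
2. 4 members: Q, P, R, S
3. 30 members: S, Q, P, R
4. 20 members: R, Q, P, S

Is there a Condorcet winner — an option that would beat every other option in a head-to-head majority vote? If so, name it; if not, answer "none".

none

Checking pairwise contests:
Q beats S 64–30.
R beats Q 60–34.
P beats R 74–20.
Q beats P 54–40.
Every option loses at least one head-to-head, so there is no Condorcet winner.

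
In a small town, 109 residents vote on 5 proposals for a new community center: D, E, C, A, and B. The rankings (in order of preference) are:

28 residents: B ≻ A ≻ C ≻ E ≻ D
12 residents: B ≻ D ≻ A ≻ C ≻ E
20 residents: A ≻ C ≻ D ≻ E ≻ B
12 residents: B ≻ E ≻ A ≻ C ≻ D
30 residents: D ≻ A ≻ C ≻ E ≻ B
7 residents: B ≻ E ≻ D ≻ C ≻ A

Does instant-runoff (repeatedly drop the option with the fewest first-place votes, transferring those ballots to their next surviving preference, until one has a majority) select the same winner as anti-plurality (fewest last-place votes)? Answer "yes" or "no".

Instant-runoff — R1 D 30, E 0, C 0, A 20, B 59 (B winner). Winner: B.
Anti-plurality — last-place votes: D 40, E 12, C 0, A 7, B 50. Winner: C.
The two methods disagree.

no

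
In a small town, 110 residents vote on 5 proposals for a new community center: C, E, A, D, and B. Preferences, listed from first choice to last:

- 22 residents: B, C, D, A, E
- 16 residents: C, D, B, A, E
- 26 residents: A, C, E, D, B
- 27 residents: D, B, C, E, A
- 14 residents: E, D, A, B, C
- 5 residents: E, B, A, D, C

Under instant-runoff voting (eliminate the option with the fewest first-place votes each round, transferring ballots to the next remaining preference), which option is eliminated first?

C

Round 1: C 16, E 19, A 26, D 27, B 22. Eliminate C.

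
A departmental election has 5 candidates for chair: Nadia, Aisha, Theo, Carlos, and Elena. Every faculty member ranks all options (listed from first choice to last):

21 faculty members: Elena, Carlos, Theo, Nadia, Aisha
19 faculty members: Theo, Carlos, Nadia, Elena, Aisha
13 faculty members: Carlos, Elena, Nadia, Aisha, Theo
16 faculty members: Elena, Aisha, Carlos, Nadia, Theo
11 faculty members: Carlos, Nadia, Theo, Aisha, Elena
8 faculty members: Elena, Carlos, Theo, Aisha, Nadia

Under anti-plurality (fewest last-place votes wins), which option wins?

Last-place votes: Nadia 8, Aisha 40, Theo 29, Carlos 0, Elena 11.
Carlos is ranked last by the fewest voters, so Carlos wins.

Carlos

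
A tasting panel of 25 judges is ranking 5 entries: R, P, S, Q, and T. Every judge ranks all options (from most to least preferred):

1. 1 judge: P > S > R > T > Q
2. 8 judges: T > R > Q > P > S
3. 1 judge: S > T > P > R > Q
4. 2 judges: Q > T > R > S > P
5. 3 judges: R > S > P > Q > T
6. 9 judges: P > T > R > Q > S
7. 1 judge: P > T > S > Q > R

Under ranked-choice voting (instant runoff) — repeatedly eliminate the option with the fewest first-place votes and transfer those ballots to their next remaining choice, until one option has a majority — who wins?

Round 1: R 3, P 11, S 1, Q 2, T 8. Eliminate S.
Round 2: R 3, P 11, Q 2, T 9. Eliminate Q.
Round 3: R 3, P 11, T 11. Eliminate R.
Round 4: P 14, T 11. P has a majority.

P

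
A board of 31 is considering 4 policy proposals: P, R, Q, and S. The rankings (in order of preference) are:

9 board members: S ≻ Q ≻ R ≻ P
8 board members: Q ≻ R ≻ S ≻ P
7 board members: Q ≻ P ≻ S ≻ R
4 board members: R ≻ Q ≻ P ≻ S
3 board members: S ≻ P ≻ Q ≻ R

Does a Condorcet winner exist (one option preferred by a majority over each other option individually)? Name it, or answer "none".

Q

Q vs P: 28–3 for Q.
Q vs R: 27–4 for Q.
Q vs S: 19–12 for Q.
Q beats every other option head-to-head.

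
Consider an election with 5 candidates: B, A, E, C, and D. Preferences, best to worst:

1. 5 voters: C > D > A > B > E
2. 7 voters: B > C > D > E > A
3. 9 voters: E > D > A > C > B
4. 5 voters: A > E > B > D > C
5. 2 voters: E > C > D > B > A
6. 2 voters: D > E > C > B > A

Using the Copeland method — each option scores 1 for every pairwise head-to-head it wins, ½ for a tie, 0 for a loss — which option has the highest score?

B: loses to A, E, C, and D → score 0.
A: beats B; loses to E, C, and D → score 1.
E: beats B, A, C, and D → score 4.
C: beats B and A; loses to E and D → score 2.
D: beats B, A, and C; loses to E → score 3.
E has the best pairwise record.

E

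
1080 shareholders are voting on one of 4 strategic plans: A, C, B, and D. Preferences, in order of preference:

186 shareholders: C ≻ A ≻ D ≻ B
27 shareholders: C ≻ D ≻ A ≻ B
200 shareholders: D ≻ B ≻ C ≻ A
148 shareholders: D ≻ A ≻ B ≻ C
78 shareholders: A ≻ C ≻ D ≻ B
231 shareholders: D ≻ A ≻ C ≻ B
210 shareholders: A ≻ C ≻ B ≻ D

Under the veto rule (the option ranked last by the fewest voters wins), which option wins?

C

Last-place votes: A 200, C 148, B 522, D 210.
C is ranked last by the fewest voters, so C wins.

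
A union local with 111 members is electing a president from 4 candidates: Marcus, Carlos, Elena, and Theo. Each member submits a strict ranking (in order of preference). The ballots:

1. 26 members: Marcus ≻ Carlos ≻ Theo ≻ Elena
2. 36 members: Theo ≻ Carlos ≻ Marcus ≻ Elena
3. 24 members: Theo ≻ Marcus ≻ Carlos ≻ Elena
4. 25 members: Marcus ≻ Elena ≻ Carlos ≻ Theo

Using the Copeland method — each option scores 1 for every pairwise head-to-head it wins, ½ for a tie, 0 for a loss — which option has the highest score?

Theo

Marcus: beats Carlos and Elena; loses to Theo → score 2.
Carlos: beats Elena; loses to Marcus and Theo → score 1.
Elena: loses to Marcus, Carlos, and Theo → score 0.
Theo: beats Marcus, Carlos, and Elena → score 3.
Theo has the best pairwise record.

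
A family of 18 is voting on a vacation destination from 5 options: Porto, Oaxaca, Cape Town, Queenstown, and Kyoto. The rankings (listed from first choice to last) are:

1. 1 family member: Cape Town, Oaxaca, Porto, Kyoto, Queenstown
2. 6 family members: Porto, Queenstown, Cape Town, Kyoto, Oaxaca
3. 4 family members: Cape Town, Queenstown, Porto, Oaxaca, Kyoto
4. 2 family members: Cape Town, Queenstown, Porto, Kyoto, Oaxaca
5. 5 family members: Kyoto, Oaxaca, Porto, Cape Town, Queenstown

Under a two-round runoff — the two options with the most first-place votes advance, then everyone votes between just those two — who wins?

Porto

Round 1 first-place votes: Porto 6, Oaxaca 0, Cape Town 7, Queenstown 0, Kyoto 5.
Cape Town and Porto advance.
Runoff: Cape Town is preferred to Porto by 7 voters; Porto by 11.
Porto wins the runoff.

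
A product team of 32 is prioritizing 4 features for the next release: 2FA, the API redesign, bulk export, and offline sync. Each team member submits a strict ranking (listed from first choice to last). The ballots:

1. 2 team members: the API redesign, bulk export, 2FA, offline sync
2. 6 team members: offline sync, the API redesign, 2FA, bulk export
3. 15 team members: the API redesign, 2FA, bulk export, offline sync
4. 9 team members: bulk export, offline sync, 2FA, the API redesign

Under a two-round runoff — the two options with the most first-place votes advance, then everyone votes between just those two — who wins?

Round 1 first-place votes: 2FA 0, the API redesign 17, bulk export 9, offline sync 6.
the API redesign and bulk export advance.
Runoff: the API redesign is preferred to bulk export by 23 voters; bulk export by 9.
the API redesign wins the runoff.

the API redesign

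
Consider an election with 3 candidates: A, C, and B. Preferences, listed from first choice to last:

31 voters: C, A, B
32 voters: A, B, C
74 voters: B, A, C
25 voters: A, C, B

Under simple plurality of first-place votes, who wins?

First-place votes: A 57, C 31, B 74.
B has the most first-place votes.

B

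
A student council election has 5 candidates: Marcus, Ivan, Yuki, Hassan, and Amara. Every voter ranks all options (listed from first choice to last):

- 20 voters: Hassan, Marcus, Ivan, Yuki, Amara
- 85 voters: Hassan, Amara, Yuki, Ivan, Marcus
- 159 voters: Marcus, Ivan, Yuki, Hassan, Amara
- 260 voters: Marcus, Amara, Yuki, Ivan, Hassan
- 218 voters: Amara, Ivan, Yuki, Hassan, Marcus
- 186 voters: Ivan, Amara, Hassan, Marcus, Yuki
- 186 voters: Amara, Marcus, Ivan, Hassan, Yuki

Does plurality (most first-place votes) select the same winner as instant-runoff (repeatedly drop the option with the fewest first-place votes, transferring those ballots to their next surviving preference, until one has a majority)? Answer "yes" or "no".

no

Plurality — first-place votes: Marcus 419, Ivan 186, Yuki 0, Hassan 105, Amara 404. Winner: Marcus.
Instant-runoff — R1 Marcus 419, Ivan 186, Yuki 0, Hassan 105, Amara 404 (Yuki out); R2 Marcus 419, Ivan 186, Hassan 105, Amara 404 (Hassan out); R3 Marcus 439, Ivan 186, Amara 489 (Ivan out); R4 Marcus 439, Amara 675 (Amara winner). Winner: Amara.
The two methods disagree.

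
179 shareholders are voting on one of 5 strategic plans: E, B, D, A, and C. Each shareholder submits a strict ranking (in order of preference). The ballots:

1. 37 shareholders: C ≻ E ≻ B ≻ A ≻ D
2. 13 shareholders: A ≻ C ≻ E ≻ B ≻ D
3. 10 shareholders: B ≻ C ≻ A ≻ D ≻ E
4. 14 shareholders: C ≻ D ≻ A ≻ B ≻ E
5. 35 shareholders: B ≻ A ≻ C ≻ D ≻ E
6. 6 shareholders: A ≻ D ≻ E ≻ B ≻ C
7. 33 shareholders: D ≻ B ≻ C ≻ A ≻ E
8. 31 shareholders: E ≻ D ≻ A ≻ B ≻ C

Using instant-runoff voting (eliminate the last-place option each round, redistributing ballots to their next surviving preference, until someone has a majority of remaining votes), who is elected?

Round 1: E 31, B 45, D 33, A 19, C 51. Eliminate A.
Round 2: E 31, B 45, D 39, C 64. Eliminate E.
Round 3: B 45, D 70, C 64. Eliminate B.
Round 4: D 70, C 109. C has a majority.

C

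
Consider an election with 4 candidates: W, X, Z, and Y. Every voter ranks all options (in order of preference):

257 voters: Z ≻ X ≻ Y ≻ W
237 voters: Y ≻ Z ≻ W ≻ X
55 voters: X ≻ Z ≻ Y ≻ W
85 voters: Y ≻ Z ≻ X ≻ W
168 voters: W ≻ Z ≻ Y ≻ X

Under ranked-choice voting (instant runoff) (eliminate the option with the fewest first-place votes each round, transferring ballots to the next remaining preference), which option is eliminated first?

X

Round 1: W 168, X 55, Z 257, Y 322. Eliminate X.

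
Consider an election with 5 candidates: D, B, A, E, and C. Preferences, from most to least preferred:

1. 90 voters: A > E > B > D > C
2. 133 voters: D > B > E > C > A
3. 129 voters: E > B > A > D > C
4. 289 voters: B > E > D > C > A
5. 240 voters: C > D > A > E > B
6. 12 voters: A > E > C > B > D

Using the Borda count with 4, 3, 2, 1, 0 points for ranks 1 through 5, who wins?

E

D: 90·1 + 133·4 + 129·1 + 289·2 + 240·3 + 12·0 = 2049
B: 90·2 + 133·3 + 129·3 + 289·4 + 240·0 + 12·1 = 2134
A: 90·4 + 133·0 + 129·2 + 289·0 + 240·2 + 12·4 = 1146
E: 90·3 + 133·2 + 129·4 + 289·3 + 240·1 + 12·3 = 2195
C: 90·0 + 133·1 + 129·0 + 289·1 + 240·4 + 12·2 = 1406
E has the highest Borda score (2195).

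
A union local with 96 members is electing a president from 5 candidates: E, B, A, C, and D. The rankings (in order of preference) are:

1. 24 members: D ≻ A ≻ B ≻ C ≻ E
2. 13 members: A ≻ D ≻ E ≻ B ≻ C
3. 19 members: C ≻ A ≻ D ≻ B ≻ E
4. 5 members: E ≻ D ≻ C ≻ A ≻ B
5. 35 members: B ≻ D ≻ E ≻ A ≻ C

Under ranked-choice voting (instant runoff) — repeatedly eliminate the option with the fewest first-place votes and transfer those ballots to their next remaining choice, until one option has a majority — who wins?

Round 1: E 5, B 35, A 13, C 19, D 24. Eliminate E.
Round 2: B 35, A 13, C 19, D 29. Eliminate A.
Round 3: B 35, C 19, D 42. Eliminate C.
Round 4: B 35, D 61. D has a majority.

D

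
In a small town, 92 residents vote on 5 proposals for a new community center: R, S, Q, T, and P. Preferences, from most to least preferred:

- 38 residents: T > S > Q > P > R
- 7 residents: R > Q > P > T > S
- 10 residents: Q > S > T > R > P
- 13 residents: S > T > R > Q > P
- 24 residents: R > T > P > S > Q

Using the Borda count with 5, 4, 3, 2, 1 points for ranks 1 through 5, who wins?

T

R: 38·1 + 7·5 + 10·2 + 13·3 + 24·5 = 252
S: 38·4 + 7·1 + 10·4 + 13·5 + 24·2 = 312
Q: 38·3 + 7·4 + 10·5 + 13·2 + 24·1 = 242
T: 38·5 + 7·2 + 10·3 + 13·4 + 24·4 = 382
P: 38·2 + 7·3 + 10·1 + 13·1 + 24·3 = 192
T has the highest Borda score (382).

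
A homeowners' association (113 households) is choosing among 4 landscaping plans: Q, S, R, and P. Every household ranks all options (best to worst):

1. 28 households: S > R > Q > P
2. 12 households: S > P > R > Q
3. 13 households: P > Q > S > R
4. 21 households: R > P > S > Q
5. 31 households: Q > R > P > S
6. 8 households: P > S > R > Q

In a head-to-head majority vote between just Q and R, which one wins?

R

Voters preferring Q to R: 44; preferring R to Q: 69.
R wins the head-to-head.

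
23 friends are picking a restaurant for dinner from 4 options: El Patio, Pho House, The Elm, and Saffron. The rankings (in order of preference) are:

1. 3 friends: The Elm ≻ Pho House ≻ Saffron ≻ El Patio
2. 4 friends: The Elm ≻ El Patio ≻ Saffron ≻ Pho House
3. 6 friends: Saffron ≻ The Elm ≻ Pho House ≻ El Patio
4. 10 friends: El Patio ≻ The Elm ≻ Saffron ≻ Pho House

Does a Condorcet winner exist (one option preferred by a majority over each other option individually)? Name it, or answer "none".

The Elm

The Elm vs El Patio: 13–10 for The Elm.
The Elm vs Pho House: 23–0 for The Elm.
The Elm vs Saffron: 17–6 for The Elm.
The Elm beats every other option head-to-head.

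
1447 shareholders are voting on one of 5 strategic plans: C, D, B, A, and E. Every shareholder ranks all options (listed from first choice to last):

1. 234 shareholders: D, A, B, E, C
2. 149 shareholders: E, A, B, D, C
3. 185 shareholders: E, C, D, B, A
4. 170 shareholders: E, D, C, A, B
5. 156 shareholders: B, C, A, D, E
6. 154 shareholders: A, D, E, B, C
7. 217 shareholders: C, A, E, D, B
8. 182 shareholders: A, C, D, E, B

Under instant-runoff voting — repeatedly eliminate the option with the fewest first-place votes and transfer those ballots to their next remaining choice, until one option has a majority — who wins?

Round 1: C 217, D 234, B 156, A 336, E 504. Eliminate B.
Round 2: C 373, D 234, A 336, E 504. Eliminate D.
Round 3: C 373, A 570, E 504. Eliminate C.
Round 4: A 943, E 504. A has a majority.

A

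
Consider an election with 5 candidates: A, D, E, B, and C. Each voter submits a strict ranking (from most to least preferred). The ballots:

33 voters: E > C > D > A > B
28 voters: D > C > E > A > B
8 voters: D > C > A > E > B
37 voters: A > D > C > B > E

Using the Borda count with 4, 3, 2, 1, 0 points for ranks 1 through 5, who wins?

A: 33·1 + 28·1 + 8·2 + 37·4 = 225
D: 33·2 + 28·4 + 8·4 + 37·3 = 321
E: 33·4 + 28·2 + 8·1 + 37·0 = 196
B: 33·0 + 28·0 + 8·0 + 37·1 = 37
C: 33·3 + 28·3 + 8·3 + 37·2 = 281
D has the highest Borda score (321).

D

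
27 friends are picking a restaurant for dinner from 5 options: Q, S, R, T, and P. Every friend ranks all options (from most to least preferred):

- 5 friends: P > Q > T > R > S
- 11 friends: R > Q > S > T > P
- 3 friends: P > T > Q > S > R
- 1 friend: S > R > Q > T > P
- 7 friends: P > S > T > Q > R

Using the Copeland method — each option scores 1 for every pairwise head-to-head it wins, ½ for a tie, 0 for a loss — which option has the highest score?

P

Q: beats S, R, and T; loses to P → score 3.
S: beats T; loses to Q, R, and P → score 1.
R: beats S; loses to Q, T, and P → score 1.
T: beats R; loses to Q, S, and P → score 1.
P: beats Q, S, R, and T → score 4.
P has the best pairwise record.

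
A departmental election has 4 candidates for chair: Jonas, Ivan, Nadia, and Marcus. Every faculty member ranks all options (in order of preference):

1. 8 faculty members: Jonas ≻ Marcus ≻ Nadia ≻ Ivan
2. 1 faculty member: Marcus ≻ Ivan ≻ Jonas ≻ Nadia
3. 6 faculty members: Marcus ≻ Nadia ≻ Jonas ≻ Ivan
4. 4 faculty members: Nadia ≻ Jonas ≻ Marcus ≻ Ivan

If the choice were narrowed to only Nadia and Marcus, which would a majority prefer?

Voters preferring Nadia to Marcus: 4; preferring Marcus to Nadia: 15.
Marcus wins the head-to-head.

Marcus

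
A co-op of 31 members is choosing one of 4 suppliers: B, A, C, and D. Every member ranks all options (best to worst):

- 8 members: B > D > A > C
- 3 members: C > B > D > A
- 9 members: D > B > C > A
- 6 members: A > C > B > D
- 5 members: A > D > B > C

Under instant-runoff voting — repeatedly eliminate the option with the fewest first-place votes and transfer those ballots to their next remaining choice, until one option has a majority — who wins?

B

Round 1: B 8, A 11, C 3, D 9. Eliminate C.
Round 2: B 11, A 11, D 9. Eliminate D.
Round 3: B 20, A 11. B has a majority.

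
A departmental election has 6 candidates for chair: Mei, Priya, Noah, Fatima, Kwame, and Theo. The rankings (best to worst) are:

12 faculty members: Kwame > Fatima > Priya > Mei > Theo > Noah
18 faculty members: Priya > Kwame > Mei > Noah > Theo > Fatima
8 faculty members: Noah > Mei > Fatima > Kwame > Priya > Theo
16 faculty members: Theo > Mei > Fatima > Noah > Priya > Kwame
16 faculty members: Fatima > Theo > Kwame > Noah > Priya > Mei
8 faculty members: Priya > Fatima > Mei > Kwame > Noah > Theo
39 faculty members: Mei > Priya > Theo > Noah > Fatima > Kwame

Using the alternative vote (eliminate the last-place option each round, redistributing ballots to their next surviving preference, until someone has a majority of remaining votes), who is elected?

Round 1: Mei 39, Priya 26, Noah 8, Fatima 16, Kwame 12, Theo 16. Eliminate Noah.
Round 2: Mei 47, Priya 26, Fatima 16, Kwame 12, Theo 16. Eliminate Kwame.
Round 3: Mei 47, Priya 26, Fatima 28, Theo 16. Eliminate Theo.
Round 4: Mei 63, Priya 26, Fatima 28. Mei has a majority.

Mei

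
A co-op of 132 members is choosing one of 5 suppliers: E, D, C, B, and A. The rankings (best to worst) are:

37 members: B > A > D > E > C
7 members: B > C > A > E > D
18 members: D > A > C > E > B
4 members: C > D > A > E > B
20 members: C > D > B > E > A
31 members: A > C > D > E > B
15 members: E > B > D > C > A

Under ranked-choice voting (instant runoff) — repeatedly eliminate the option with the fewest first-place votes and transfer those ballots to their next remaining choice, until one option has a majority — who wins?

Round 1: E 15, D 18, C 24, B 44, A 31. Eliminate E.
Round 2: D 18, C 24, B 59, A 31. Eliminate D.
Round 3: C 24, B 59, A 49. Eliminate C.
Round 4: B 79, A 53. B has a majority.

B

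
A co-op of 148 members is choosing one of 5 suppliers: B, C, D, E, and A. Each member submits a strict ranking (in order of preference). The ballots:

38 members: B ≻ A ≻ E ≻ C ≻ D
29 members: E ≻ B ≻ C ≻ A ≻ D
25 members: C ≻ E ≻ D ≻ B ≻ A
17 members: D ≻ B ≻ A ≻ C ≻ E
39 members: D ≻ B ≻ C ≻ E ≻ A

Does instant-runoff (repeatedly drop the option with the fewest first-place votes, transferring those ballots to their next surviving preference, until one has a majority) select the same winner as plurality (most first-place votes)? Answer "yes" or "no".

Instant-runoff — R1 B 38, C 25, D 56, E 29, A 0 (A out); R2 B 38, C 25, D 56, E 29 (C out); R3 B 38, D 56, E 54 (B out); R4 D 56, E 92 (E winner). Winner: E.
Plurality — first-place votes: B 38, C 25, D 56, E 29, A 0. Winner: D.
The two methods disagree.

no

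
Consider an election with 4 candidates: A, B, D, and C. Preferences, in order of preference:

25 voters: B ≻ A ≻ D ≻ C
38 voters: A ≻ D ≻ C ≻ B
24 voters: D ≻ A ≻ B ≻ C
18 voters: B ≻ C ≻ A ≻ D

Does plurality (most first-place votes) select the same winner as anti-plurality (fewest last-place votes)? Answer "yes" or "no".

Plurality — first-place votes: A 38, B 43, D 24, C 0. Winner: B.
Anti-plurality — last-place votes: A 0, B 38, D 18, C 49. Winner: A.
The two methods disagree.

no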